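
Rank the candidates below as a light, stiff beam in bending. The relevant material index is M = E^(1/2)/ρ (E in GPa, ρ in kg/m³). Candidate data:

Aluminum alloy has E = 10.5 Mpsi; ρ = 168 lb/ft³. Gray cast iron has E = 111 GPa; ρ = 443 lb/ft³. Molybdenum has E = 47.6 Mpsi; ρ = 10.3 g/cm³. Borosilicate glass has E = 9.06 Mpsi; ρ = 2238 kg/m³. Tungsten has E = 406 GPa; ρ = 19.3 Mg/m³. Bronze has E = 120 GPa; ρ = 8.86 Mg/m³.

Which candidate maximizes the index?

borosilicate glass

After converting to SI:
  aluminum alloy: E = 72.39 GPa, ρ = 2691 kg/m³
  gray cast iron: E = 111.0 GPa, ρ = 7096 kg/m³
  molybdenum: E = 328.2 GPa, ρ = 10300 kg/m³
  borosilicate glass: E = 62.47 GPa, ρ = 2238 kg/m³
  tungsten: E = 406.0 GPa, ρ = 19300 kg/m³
  bronze: E = 120.0 GPa, ρ = 8860 kg/m³
  borosilicate glass: M = 3.53×10⁻³
  aluminum alloy: M = 3.16×10⁻³
  molybdenum: M = 1.76×10⁻³
  gray cast iron: M = 1.48×10⁻³
  bronze: M = 1.24×10⁻³
  tungsten: M = 1.04×10⁻³
Highest index: borosilicate glass.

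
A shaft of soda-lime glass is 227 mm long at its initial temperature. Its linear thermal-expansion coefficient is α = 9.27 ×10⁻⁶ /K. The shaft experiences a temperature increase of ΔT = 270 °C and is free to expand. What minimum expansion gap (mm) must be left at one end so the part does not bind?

ΔL = α·L₀·ΔT = 9.27×10⁻⁶ × 227 mm × 270.0 K = 0.568 mm.

0.568 mm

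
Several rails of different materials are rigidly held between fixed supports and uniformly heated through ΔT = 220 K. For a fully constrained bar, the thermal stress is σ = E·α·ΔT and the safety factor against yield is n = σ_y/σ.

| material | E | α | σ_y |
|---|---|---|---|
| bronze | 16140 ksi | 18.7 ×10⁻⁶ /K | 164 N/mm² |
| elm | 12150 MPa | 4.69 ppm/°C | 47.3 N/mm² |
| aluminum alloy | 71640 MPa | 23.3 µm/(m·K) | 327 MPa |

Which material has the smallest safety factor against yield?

With everything in SI (GPa, ×10⁻⁶/K, MPa):
  bronze: E = 111.3, α = 18.7, σ_y = 164.0 → σ = 458 MPa, n = 0.358
  elm: E = 12.15, α = 4.69, σ_y = 47.30 → σ = 12.5 MPa, n = 3.77
  aluminum alloy: E = 71.64, α = 23.3, σ_y = 327.0 → σ = 367 MPa, n = 0.890
Smallest n: bronze with n = 0.358.

bronze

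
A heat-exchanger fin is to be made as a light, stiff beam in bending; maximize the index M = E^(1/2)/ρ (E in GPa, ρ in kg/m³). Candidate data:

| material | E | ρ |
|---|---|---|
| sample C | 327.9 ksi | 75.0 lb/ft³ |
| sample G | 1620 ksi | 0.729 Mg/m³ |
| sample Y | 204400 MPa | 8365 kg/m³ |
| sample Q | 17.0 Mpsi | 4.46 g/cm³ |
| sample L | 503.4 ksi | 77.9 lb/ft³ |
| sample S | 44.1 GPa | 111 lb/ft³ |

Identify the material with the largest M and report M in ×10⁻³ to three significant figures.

sample G, M = 4.58×10⁻³

Convert each candidate to consistent units, then evaluate M:
  sample C: E = 2.261 GPa, ρ = 1201 kg/m³
  sample G: E = 11.17 GPa, ρ = 729.0 kg/m³
  sample Y: E = 204.4 GPa, ρ = 8365 kg/m³
  sample Q: E = 117.2 GPa, ρ = 4460 kg/m³
  sample L: E = 3.471 GPa, ρ = 1248 kg/m³
  sample S: E = 44.10 GPa, ρ = 1778 kg/m³
  sample G: M = 4.58×10⁻³
  sample S: M = 3.73×10⁻³
  sample Q: M = 2.43×10⁻³
  sample Y: M = 1.71×10⁻³
  sample L: M = 1.49×10⁻³
  sample C: M = 1.25×10⁻³
Sample G has the largest M.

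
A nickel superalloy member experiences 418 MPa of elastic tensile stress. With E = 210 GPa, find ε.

1.99×10⁻³

ε = σ/E = 418 / 210000 = 1.99×10⁻³.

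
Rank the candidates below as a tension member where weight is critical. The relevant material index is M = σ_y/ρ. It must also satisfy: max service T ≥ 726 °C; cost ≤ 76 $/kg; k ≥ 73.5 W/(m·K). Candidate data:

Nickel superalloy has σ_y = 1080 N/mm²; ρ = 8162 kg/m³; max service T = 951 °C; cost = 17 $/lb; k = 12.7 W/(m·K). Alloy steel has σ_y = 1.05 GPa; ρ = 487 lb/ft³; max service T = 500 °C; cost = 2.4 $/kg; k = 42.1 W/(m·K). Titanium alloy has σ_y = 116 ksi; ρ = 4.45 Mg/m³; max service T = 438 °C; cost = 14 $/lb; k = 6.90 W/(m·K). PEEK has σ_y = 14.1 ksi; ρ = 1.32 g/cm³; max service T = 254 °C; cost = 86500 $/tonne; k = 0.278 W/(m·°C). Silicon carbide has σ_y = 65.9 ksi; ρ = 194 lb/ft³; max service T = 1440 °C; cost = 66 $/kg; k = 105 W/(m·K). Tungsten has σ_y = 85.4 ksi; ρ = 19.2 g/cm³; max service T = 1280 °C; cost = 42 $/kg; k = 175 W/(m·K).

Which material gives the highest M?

silicon carbide

Screen on constraints: max service T ≥ 726 °C; cost ≤ 76 $/kg; k ≥ 73.5 W/(m·K). Survivors: silicon carbide, tungsten.
Convert each candidate to consistent units, then evaluate M:
  silicon carbide: σ_y = 454.4 MPa, ρ = 3108 kg/m³
  tungsten: σ_y = 588.8 MPa, ρ = 19200 kg/m³
  silicon carbide: M = 146 kN·m/kg
  tungsten: M = 30.7 kN·m/kg
The maximum is for silicon carbide.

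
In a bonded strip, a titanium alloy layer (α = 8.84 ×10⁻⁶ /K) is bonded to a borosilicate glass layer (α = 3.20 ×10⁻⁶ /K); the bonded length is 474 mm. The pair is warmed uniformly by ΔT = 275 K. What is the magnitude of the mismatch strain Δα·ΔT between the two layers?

Δα = |8.84 − 3.20|×10⁻⁶/K = 5.64×10⁻⁶/K.
Mismatch strain = Δα·ΔT = 5.64×10⁻⁶ × 275.0 = 1.55×10⁻³.

1.55×10⁻³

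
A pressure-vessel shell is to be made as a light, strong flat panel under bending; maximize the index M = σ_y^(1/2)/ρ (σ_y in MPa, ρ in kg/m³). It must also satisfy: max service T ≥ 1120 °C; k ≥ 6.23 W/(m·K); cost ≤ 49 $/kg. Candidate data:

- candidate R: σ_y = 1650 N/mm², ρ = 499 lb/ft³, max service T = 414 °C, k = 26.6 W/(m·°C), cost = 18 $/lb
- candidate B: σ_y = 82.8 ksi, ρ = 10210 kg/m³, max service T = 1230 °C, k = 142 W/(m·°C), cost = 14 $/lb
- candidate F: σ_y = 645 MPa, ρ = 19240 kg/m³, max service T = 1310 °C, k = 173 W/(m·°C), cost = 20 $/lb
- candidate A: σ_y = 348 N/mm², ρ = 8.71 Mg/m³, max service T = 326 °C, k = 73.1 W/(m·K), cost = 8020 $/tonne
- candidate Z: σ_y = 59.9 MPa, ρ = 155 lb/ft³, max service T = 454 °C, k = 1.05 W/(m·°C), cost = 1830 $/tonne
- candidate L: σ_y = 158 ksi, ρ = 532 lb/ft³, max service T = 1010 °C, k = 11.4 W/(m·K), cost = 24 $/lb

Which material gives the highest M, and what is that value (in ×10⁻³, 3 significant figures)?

candidate B, M = 2.34×10⁻³

Screen on constraints: max service T ≥ 1120 °C; k ≥ 6.23 W/(m·K); cost ≤ 49 $/kg. Survivors: candidate B, candidate F.
In SI units:
  candidate B: σ_y = 570.9 MPa, ρ = 10210 kg/m³
  candidate F: σ_y = 645.0 MPa, ρ = 19240 kg/m³
  candidate B: M = 2.34×10⁻³
  candidate F: M = 1.32×10⁻³
Highest index: candidate B.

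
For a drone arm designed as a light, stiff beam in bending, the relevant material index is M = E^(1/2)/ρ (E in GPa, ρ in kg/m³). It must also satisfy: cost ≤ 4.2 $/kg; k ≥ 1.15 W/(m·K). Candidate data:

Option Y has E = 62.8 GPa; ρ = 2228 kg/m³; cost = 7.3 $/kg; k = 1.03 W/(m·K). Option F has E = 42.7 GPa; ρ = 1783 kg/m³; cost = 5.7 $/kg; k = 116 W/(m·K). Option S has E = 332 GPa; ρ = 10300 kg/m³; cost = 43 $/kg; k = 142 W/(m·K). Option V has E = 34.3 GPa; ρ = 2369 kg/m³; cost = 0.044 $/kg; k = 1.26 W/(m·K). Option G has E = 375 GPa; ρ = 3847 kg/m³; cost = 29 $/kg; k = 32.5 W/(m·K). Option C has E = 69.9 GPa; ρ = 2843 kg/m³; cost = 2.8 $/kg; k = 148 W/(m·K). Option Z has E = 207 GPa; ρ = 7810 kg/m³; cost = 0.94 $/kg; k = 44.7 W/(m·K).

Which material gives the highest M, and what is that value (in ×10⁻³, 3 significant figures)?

option C, M = 2.94×10⁻³

Screen on constraints: cost ≤ 4.2 $/kg; k ≥ 1.15 W/(m·K). Survivors: option V, option C, option Z.
Evaluate M for each candidate:
  option C: M = 2.94×10⁻³
  option V: M = 2.47×10⁻³
  option Z: M = 1.84×10⁻³
Option C ranks first.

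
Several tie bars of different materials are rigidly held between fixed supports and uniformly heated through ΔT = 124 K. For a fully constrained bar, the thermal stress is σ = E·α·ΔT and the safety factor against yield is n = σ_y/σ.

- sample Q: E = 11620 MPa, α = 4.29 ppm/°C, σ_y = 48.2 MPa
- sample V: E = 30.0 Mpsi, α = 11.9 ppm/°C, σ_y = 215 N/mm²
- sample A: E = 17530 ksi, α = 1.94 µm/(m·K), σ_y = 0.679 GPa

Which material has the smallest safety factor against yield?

Converting E to GPa, α to ×10⁻⁶/K, σ_y to MPa, then σ and n for each:
  sample Q: E = 11.62, α = 4.29, σ_y = 48.20 → σ = 6.18 MPa, n = 7.80
  sample V: E = 206.8, α = 11.9, σ_y = 215.0 → σ = 305 MPa, n = 0.704
  sample A: E = 120.9, α = 1.94, σ_y = 679.0 → σ = 29.1 MPa, n = 23.4
Sample V has the lowest safety factor, n = 0.704.

sample V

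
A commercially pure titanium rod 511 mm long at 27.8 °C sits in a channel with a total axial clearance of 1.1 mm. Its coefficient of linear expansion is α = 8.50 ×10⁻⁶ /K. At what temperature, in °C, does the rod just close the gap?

281 °C

α·L₀·ΔT = 1.1 mm ⇒ ΔT = 1.1 / (8.50×10⁻⁶ × 511.0) = 253.3 K.
T = 27.8 + 253.3 = 281.1 °C.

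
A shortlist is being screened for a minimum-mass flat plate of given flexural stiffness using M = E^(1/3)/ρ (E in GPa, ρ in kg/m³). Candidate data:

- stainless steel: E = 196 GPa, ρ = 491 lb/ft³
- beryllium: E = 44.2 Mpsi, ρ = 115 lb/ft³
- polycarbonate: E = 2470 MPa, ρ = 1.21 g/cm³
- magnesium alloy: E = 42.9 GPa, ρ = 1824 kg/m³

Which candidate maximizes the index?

Putting every candidate on a common basis:
  stainless steel: E = 196.0 GPa, ρ = 7865 kg/m³
  beryllium: E = 304.7 GPa, ρ = 1842 kg/m³
  polycarbonate: E = 2.470 GPa, ρ = 1210 kg/m³
  magnesium alloy: E = 42.90 GPa, ρ = 1824 kg/m³
  beryllium: M = 3.65×10⁻³
  magnesium alloy: M = 1.92×10⁻³
  polycarbonate: M = 1.12×10⁻³
  stainless steel: M = 0.739×10⁻³
Beryllium has the largest M.

beryllium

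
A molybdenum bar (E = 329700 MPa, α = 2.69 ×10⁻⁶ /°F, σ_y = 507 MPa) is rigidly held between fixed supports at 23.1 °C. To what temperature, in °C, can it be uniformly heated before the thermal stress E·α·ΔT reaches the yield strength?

341 °C

E = 329700 MPa = 329.7 GPa.
α = 2.69×10⁻⁶/°F × 9/5 = 4.84×10⁻⁶/K.
E·α·ΔT = 507.0 MPa ⇒ ΔT = 507.0 / (329.7×10³ × 4.84×10⁻⁶) = 317.6 K.
T = 23.1 + 317.6 = 340.7 °C.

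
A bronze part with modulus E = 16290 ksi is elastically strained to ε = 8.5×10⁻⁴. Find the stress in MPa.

95.5 MPa

E = 16290 ksi = 112.3 GPa.
σ = E·ε = 112300 MPa × 8.5×10⁻⁴ = 95.5 MPa.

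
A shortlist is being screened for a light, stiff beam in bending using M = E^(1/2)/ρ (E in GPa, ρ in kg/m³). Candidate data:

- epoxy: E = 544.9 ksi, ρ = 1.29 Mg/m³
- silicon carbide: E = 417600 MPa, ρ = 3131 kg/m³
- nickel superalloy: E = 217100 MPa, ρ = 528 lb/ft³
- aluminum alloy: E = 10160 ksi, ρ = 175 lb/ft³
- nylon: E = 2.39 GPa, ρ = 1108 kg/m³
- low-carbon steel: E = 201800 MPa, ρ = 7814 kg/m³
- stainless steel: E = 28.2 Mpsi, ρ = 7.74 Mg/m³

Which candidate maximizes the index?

silicon carbide

Convert each candidate to consistent units, then evaluate M:
  epoxy: E = 3.757 GPa, ρ = 1290 kg/m³
  silicon carbide: E = 417.6 GPa, ρ = 3131 kg/m³
  nickel superalloy: E = 217.1 GPa, ρ = 8458 kg/m³
  aluminum alloy: E = 70.05 GPa, ρ = 2803 kg/m³
  nylon: E = 2.390 GPa, ρ = 1108 kg/m³
  low-carbon steel: E = 201.8 GPa, ρ = 7814 kg/m³
  stainless steel: E = 194.4 GPa, ρ = 7740 kg/m³
  silicon carbide: M = 6.53×10⁻³
  aluminum alloy: M = 2.99×10⁻³
  low-carbon steel: M = 1.82×10⁻³
  stainless steel: M = 1.80×10⁻³
  nickel superalloy: M = 1.74×10⁻³
  epoxy: M = 1.50×10⁻³
  nylon: M = 1.40×10⁻³
The maximum is for silicon carbide.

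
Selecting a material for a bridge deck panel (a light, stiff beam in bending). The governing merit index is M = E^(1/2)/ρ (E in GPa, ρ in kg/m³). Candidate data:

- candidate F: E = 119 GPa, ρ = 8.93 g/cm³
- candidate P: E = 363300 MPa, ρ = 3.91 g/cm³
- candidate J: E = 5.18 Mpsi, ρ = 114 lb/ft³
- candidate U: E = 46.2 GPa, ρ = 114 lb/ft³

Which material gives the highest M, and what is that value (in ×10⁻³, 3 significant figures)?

candidate P, M = 4.87×10⁻³

After converting to SI:
  candidate F: E = 119.0 GPa, ρ = 8930 kg/m³
  candidate P: E = 363.3 GPa, ρ = 3910 kg/m³
  candidate J: E = 35.71 GPa, ρ = 1826 kg/m³
  candidate U: E = 46.20 GPa, ρ = 1826 kg/m³
  candidate P: M = 4.87×10⁻³
  candidate U: M = 3.72×10⁻³
  candidate J: M = 3.27×10⁻³
  candidate F: M = 1.22×10⁻³
The maximum is for candidate P.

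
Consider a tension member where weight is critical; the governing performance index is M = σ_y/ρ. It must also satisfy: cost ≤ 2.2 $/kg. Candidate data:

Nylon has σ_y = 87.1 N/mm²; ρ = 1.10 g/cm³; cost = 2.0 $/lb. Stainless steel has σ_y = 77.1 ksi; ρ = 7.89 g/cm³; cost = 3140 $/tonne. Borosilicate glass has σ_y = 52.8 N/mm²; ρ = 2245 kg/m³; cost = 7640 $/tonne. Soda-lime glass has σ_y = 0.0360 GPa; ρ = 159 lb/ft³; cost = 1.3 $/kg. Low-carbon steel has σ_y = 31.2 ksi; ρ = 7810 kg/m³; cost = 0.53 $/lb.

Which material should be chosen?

low-carbon steel

Screen on constraints: cost ≤ 2.2 $/kg. Survivors: soda-lime glass, low-carbon steel.
In SI units:
  soda-lime glass: σ_y = 36.00 MPa, ρ = 2547 kg/m³
  low-carbon steel: σ_y = 215.1 MPa, ρ = 7810 kg/m³
  low-carbon steel: M = 27.5 kN·m/kg
  soda-lime glass: M = 14.1 kN·m/kg
Low-carbon steel has the largest M.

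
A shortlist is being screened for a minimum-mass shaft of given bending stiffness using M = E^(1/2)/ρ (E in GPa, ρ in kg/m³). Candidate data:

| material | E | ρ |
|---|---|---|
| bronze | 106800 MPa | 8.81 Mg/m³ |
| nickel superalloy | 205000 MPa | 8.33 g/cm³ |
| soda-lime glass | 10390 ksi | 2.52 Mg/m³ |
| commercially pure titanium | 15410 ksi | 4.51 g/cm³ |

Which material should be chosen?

In SI units:
  bronze: E = 106.8 GPa, ρ = 8810 kg/m³
  nickel superalloy: E = 205.0 GPa, ρ = 8330 kg/m³
  soda-lime glass: E = 71.64 GPa, ρ = 2520 kg/m³
  commercially pure titanium: E = 106.2 GPa, ρ = 4510 kg/m³
  soda-lime glass: M = 3.36×10⁻³
  commercially pure titanium: M = 2.29×10⁻³
  nickel superalloy: M = 1.72×10⁻³
  bronze: M = 1.17×10⁻³
Highest index: soda-lime glass.

soda-lime glass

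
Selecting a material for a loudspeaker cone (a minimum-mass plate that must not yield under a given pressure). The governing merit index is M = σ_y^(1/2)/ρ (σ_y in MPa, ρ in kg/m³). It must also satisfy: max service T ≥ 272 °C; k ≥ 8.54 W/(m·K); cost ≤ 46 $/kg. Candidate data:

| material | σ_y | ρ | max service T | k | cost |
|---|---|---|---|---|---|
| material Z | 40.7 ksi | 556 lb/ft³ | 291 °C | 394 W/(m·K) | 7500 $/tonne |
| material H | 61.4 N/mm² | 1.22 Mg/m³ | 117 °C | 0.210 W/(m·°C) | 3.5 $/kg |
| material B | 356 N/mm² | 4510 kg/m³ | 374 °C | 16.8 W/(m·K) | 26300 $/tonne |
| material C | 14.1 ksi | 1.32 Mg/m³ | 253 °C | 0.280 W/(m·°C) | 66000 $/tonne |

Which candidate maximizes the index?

Screen on constraints: max service T ≥ 272 °C; k ≥ 8.54 W/(m·K); cost ≤ 46 $/kg. Survivors: material Z, material B.
Putting every candidate on a common basis:
  material Z: σ_y = 280.6 MPa, ρ = 8906 kg/m³
  material B: σ_y = 356.0 MPa, ρ = 4510 kg/m³
  material B: M = 4.18×10⁻³
  material Z: M = 1.88×10⁻³
Highest index: material B.

material B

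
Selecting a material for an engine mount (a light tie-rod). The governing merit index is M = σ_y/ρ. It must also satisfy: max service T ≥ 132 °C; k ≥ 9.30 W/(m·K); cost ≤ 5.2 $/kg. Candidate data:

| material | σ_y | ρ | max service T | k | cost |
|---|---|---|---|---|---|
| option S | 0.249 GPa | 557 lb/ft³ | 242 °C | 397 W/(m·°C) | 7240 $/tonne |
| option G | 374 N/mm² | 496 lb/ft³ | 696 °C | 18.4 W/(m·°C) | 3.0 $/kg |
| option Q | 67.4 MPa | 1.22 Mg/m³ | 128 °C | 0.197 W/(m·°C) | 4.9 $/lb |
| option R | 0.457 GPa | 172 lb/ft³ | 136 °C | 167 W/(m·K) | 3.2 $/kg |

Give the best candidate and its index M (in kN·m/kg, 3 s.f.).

option R, M = 166 kN·m/kg

Screen on constraints: max service T ≥ 132 °C; k ≥ 9.30 W/(m·K); cost ≤ 5.2 $/kg. Survivors: option G, option R.
In SI units:
  option G: σ_y = 374.0 MPa, ρ = 7945 kg/m³
  option R: σ_y = 457.0 MPa, ρ = 2755 kg/m³
  option R: M = 166 kN·m/kg
  option G: M = 47.1 kN·m/kg
The maximum is for option R.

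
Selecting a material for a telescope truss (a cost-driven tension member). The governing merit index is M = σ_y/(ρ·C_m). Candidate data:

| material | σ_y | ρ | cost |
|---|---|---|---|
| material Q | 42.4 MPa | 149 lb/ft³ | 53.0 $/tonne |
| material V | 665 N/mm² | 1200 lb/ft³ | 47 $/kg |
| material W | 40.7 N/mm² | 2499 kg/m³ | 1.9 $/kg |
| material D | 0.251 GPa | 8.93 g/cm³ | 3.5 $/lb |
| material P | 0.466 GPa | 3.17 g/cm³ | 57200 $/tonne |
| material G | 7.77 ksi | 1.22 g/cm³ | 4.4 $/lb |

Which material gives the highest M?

material Q

Putting every candidate on a common basis:
  material Q: σ_y = 42.40 MPa, ρ = 2387 kg/m³, cost = 0.05300 $/kg
  material V: σ_y = 665.0 MPa, ρ = 19220 kg/m³, cost = 47.00 $/kg
  material W: σ_y = 40.70 MPa, ρ = 2499 kg/m³, cost = 1.900 $/kg
  material D: σ_y = 251.0 MPa, ρ = 8930 kg/m³, cost = 7.716 $/kg
  material P: σ_y = 466.0 MPa, ρ = 3170 kg/m³, cost = 57.20 $/kg
  material G: σ_y = 53.57 MPa, ρ = 1220 kg/m³, cost = 9.700 $/kg
  material Q: M = 335 kN·m per $
  material W: M = 8.57 kN·m per $
  material G: M = 4.53 kN·m per $
  material D: M = 3.64 kN·m per $
  material P: M = 2.57 kN·m per $
  material V: M = 0.736 kN·m per $
Material Q ranks first.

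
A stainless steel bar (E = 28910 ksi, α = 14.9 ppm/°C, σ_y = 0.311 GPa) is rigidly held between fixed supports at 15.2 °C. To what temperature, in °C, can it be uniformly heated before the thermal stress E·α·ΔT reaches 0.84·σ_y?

E = 28910 ksi = 199.3 GPa.
σ_y = 0.311 GPa = 311.0 MPa.
E·α·ΔT = 261.2 MPa ⇒ ΔT = 261.2 / (199.3×10³ × 14.9×10⁻⁶) = 87.96 K.
T = 15.2 + 87.96 = 103.2 °C.

103 °C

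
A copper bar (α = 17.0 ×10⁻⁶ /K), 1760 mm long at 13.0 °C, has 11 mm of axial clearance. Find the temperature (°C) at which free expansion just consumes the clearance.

381 °C

α·L₀·ΔT = 11.0 mm ⇒ ΔT = 11.0 / (17.0×10⁻⁶ × 1760.0) = 367.6 K.
T = 13.0 + 367.6 = 380.6 °C.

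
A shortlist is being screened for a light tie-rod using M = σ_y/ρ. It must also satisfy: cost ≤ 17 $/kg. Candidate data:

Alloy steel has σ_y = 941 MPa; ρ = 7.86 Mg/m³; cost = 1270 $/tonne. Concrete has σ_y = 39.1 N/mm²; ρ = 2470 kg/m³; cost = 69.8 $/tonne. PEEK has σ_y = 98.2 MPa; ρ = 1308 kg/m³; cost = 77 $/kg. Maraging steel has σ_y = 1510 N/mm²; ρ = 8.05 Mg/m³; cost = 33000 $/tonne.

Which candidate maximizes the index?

alloy steel

Screen on constraints: cost ≤ 17 $/kg. Survivors: alloy steel, concrete.
Putting every candidate on a common basis:
  alloy steel: σ_y = 941.0 MPa, ρ = 7860 kg/m³
  concrete: σ_y = 39.10 MPa, ρ = 2470 kg/m³
  alloy steel: M = 120 kN·m/kg
  concrete: M = 15.8 kN·m/kg
Alloy steel ranks first.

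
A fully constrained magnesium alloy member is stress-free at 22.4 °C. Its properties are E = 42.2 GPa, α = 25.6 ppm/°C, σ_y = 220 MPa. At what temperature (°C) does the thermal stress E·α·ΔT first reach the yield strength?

E·α·ΔT = 220.0 MPa ⇒ ΔT = 220.0 / (42.20×10³ × 25.6×10⁻⁶) = 203.6 K.
T = 22.4 + 203.6 = 226.0 °C.

226 °C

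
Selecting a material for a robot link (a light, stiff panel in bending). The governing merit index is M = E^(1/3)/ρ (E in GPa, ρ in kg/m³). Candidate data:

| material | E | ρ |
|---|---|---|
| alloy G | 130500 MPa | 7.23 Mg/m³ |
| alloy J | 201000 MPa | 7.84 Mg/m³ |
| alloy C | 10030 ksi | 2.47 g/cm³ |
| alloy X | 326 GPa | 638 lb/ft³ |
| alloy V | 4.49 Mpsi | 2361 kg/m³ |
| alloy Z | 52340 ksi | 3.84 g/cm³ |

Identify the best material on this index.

Putting every candidate on a common basis:
  alloy G: E = 130.5 GPa, ρ = 7230 kg/m³
  alloy J: E = 201.0 GPa, ρ = 7840 kg/m³
  alloy C: E = 69.15 GPa, ρ = 2470 kg/m³
  alloy X: E = 326.0 GPa, ρ = 10220 kg/m³
  alloy V: E = 30.96 GPa, ρ = 2361 kg/m³
  alloy Z: E = 360.9 GPa, ρ = 3840 kg/m³
  alloy Z: M = 1.85×10⁻³
  alloy C: M = 1.66×10⁻³
  alloy V: M = 1.33×10⁻³
  alloy J: M = 0.747×10⁻³
  alloy G: M = 0.702×10⁻³
  alloy X: M = 0.673×10⁻³
The maximum is for alloy Z.

alloy Z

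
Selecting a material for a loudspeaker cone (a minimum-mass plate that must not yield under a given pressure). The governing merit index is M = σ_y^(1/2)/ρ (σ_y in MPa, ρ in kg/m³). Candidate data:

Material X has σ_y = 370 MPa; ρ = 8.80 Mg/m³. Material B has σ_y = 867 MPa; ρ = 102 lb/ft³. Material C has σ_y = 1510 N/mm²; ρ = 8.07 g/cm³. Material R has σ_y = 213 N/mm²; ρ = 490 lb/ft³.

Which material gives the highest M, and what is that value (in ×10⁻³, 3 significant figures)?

Convert each candidate to consistent units, then evaluate M:
  material X: σ_y = 370.0 MPa, ρ = 8800 kg/m³
  material B: σ_y = 867.0 MPa, ρ = 1634 kg/m³
  material C: σ_y = 1510 MPa, ρ = 8070 kg/m³
  material R: σ_y = 213.0 MPa, ρ = 7849 kg/m³
  material B: M = 18.0×10⁻³
  material C: M = 4.82×10⁻³
  material X: M = 2.19×10⁻³
  material R: M = 1.86×10⁻³
Material B ranks first.

material B, M = 18.0×10⁻³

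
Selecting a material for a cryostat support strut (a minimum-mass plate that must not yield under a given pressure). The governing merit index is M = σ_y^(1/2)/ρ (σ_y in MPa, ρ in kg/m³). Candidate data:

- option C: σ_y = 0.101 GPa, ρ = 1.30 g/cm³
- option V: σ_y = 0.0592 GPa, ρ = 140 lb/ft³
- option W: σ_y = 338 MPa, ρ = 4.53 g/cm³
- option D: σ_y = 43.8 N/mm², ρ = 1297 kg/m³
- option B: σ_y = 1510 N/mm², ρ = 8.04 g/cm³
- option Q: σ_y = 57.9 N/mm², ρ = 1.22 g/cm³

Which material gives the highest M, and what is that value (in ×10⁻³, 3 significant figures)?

After converting to SI:
  option C: σ_y = 101.0 MPa, ρ = 1300 kg/m³
  option V: σ_y = 59.20 MPa, ρ = 2243 kg/m³
  option W: σ_y = 338.0 MPa, ρ = 4530 kg/m³
  option D: σ_y = 43.80 MPa, ρ = 1297 kg/m³
  option B: σ_y = 1510 MPa, ρ = 8040 kg/m³
  option Q: σ_y = 57.90 MPa, ρ = 1220 kg/m³
  option C: M = 7.73×10⁻³
  option Q: M = 6.24×10⁻³
  option D: M = 5.10×10⁻³
  option B: M = 4.83×10⁻³
  option W: M = 4.06×10⁻³
  option V: M = 3.43×10⁻³
Option C has the largest M.

option C, M = 7.73×10⁻³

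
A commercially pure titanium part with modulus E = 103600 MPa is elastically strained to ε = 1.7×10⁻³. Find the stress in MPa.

176 MPa

E = 103600 MPa = 103.6 GPa.
σ = E·ε = 103600 MPa × 1.7×10⁻³ = 176 MPa.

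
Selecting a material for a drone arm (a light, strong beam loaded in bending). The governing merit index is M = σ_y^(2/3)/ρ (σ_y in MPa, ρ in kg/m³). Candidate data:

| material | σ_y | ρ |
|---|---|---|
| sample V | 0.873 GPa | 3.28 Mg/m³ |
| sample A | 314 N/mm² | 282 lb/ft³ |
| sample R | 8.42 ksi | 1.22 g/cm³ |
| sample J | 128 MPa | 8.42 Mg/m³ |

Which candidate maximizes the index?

Putting every candidate on a common basis:
  sample V: σ_y = 873.0 MPa, ρ = 3280 kg/m³
  sample A: σ_y = 314.0 MPa, ρ = 4517 kg/m³
  sample R: σ_y = 58.05 MPa, ρ = 1220 kg/m³
  sample J: σ_y = 128.0 MPa, ρ = 8420 kg/m³
  sample V: M = 27.8×10⁻³
  sample R: M = 12.3×10⁻³
  sample A: M = 10.2×10⁻³
  sample J: M = 3.02×10⁻³
Sample V ranks first.

sample V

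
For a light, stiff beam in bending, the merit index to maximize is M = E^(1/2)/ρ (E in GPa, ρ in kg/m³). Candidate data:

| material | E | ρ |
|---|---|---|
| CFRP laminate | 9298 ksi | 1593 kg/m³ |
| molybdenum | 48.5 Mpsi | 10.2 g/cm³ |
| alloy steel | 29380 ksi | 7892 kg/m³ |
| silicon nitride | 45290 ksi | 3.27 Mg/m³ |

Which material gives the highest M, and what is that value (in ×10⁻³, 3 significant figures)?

Normalizing units and computing the index:
  CFRP laminate: E = 64.11 GPa, ρ = 1593 kg/m³
  molybdenum: E = 334.4 GPa, ρ = 10200 kg/m³
  alloy steel: E = 202.6 GPa, ρ = 7892 kg/m³
  silicon nitride: E = 312.3 GPa, ρ = 3270 kg/m³
  silicon nitride: M = 5.40×10⁻³
  CFRP laminate: M = 5.03×10⁻³
  alloy steel: M = 1.80×10⁻³
  molybdenum: M = 1.79×10⁻³
Silicon nitride has the largest M.

silicon nitride, M = 5.40×10⁻³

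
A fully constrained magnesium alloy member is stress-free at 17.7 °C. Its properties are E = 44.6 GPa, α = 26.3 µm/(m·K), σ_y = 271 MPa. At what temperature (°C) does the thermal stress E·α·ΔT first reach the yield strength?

E·α·ΔT = 271.0 MPa ⇒ ΔT = 271.0 / (44.60×10³ × 26.3×10⁻⁶) = 231.0 K.
T = 17.7 + 231.0 = 248.7 °C.

249 °C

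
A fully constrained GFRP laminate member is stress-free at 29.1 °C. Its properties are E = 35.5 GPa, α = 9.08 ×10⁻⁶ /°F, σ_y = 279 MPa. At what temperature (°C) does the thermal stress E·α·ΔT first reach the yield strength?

α = 9.08×10⁻⁶/°F × 9/5 = 16.3×10⁻⁶/K.
E·α·ΔT = 279.0 MPa ⇒ ΔT = 279.0 / (35.50×10³ × 16.3×10⁻⁶) = 480.9 K.
T = 29.1 + 480.9 = 510.0 °C.

510 °C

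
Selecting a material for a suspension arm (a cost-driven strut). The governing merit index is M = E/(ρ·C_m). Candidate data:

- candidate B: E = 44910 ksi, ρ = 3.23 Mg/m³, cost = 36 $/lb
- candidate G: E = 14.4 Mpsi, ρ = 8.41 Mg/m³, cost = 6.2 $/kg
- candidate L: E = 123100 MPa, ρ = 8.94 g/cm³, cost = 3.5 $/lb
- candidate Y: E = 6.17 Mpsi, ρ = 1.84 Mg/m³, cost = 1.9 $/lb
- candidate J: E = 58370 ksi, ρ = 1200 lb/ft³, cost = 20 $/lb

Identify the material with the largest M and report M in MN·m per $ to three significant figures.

Convert each candidate to consistent units, then evaluate M:
  candidate B: E = 309.6 GPa, ρ = 3230 kg/m³, cost = 79.37 $/kg
  candidate G: E = 99.28 GPa, ρ = 8410 kg/m³, cost = 6.200 $/kg
  candidate L: E = 123.1 GPa, ρ = 8940 kg/m³, cost = 7.716 $/kg
  candidate Y: E = 42.54 GPa, ρ = 1840 kg/m³, cost = 4.189 $/kg
  candidate J: E = 402.4 GPa, ρ = 19220 kg/m³, cost = 44.09 $/kg
  candidate Y: M = 5.52 MN·m per $
  candidate G: M = 1.90 MN·m per $
  candidate L: M = 1.78 MN·m per $
  candidate B: M = 1.21 MN·m per $
  candidate J: M = 0.475 MN·m per $
The maximum is for candidate Y.

candidate Y, M = 5.52 MN·m per $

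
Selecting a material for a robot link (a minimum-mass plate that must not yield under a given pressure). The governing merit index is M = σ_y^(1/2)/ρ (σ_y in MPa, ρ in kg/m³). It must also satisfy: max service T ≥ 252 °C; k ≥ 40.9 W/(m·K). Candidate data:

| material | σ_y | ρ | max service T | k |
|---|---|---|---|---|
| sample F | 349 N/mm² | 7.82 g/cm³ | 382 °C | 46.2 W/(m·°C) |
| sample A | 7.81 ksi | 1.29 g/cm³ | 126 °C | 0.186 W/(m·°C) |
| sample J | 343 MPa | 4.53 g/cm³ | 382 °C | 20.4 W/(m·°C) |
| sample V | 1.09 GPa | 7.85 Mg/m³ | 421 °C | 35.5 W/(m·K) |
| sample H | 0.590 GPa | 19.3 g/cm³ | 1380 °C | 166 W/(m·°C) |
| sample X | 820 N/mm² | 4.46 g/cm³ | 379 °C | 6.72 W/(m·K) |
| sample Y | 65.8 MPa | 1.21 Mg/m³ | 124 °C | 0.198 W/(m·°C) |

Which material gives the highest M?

Screen on constraints: max service T ≥ 252 °C; k ≥ 40.9 W/(m·K). Survivors: sample F, sample H.
In SI units:
  sample F: σ_y = 349.0 MPa, ρ = 7820 kg/m³
  sample H: σ_y = 590.0 MPa, ρ = 19300 kg/m³
  sample F: M = 2.39×10⁻³
  sample H: M = 1.26×10⁻³
Sample F has the largest M.

sample F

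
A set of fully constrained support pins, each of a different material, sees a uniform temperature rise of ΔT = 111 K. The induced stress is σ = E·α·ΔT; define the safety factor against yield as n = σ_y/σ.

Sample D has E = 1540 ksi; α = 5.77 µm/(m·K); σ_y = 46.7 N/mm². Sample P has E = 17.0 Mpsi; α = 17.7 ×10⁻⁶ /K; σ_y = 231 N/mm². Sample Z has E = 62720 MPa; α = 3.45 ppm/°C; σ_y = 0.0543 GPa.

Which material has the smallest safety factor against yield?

sample P

With everything in SI (GPa, ×10⁻⁶/K, MPa):
  sample D: E = 10.62, α = 5.77, σ_y = 46.70 → σ = 6.80 MPa, n = 6.87
  sample P: E = 117.2, α = 17.7, σ_y = 231.0 → σ = 230 MPa, n = 1.00
  sample Z: E = 62.72, α = 3.45, σ_y = 54.30 → σ = 24.0 MPa, n = 2.26
Sample P has the lowest safety factor, n = 1.00.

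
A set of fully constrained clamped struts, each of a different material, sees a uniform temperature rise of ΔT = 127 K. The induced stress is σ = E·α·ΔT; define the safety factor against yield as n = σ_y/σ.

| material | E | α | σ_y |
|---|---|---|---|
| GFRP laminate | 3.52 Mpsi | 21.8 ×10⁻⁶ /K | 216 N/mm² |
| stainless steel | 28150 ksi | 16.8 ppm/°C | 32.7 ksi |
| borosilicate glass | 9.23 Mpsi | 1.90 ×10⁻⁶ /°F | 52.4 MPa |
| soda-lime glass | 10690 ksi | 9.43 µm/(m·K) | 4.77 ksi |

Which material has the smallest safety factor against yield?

In consistent units (E in GPa, α in ×10⁻⁶/K, σ_y in MPa):
  GFRP laminate: E = 24.27, α = 21.8, σ_y = 216.0 → σ = 67.2 MPa, n = 3.21
  stainless steel: E = 194.1, α = 16.8, σ_y = 225.5 → σ = 414 MPa, n = 0.544
  borosilicate glass: E = 63.64, α = 3.42, σ_y = 52.40 → σ = 27.6 MPa, n = 1.90
  soda-lime glass: E = 73.70, α = 9.43, σ_y = 32.89 → σ = 88.3 MPa, n = 0.373
The minimum is soda-lime glass at n = 0.373.

soda-lime glass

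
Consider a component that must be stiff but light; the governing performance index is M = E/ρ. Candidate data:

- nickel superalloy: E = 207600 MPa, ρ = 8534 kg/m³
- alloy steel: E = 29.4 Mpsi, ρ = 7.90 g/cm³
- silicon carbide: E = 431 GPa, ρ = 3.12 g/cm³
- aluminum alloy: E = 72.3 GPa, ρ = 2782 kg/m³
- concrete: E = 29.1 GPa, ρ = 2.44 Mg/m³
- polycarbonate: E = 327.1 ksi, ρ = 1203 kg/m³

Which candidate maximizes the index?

After converting to SI:
  nickel superalloy: E = 207.6 GPa, ρ = 8534 kg/m³
  alloy steel: E = 202.7 GPa, ρ = 7900 kg/m³
  silicon carbide: E = 431.0 GPa, ρ = 3120 kg/m³
  aluminum alloy: E = 72.30 GPa, ρ = 2782 kg/m³
  concrete: E = 29.10 GPa, ρ = 2440 kg/m³
  polycarbonate: E = 2.255 GPa, ρ = 1203 kg/m³
  silicon carbide: M = 138 MN·m/kg
  aluminum alloy: M = 26.0 MN·m/kg
  alloy steel: M = 25.7 MN·m/kg
  nickel superalloy: M = 24.3 MN·m/kg
  concrete: M = 11.9 MN·m/kg
  polycarbonate: M = 1.87 MN·m/kg
Silicon carbide has the largest M.

silicon carbide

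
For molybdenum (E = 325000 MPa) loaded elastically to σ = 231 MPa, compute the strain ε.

E = 325000 MPa = 325.0 GPa = 325000 MPa.
ε = σ/E = 231 / 325000 = 7.11×10⁻⁴.

7.11×10⁻⁴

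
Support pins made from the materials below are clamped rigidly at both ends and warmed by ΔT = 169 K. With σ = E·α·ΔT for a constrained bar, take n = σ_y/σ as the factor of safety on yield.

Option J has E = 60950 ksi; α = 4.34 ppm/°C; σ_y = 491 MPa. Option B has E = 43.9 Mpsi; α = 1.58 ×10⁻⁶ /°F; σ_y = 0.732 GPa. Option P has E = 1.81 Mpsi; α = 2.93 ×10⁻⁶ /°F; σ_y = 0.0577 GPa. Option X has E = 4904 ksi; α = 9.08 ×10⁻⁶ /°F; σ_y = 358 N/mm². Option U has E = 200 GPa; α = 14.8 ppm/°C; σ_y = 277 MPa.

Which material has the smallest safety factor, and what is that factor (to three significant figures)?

option U, n = 0.554

Converting E to GPa, α to ×10⁻⁶/K, σ_y to MPa, then σ and n for each:
  option J: E = 420.2, α = 4.34, σ_y = 491.0 → σ = 308 MPa, n = 1.59
  option B: E = 302.7, α = 2.84, σ_y = 732.0 → σ = 145 MPa, n = 5.03
  option P: E = 12.48, α = 5.27, σ_y = 57.70 → σ = 11.1 MPa, n = 5.19
  option X: E = 33.81, α = 16.3, σ_y = 358.0 → σ = 93.4 MPa, n = 3.83
  option U: E = 200.0, α = 14.8, σ_y = 277.0 → σ = 500 MPa, n = 0.554
The minimum is option U at n = 0.554.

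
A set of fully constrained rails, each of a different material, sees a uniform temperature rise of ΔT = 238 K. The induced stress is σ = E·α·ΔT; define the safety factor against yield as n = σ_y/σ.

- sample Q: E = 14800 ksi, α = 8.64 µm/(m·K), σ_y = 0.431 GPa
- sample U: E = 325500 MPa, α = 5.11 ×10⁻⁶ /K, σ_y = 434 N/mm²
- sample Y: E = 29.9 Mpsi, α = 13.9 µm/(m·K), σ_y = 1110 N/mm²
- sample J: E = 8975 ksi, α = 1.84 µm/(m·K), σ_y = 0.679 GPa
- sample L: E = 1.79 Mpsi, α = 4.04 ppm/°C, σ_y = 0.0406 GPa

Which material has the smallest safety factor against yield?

Converting E to GPa, α to ×10⁻⁶/K, σ_y to MPa, then σ and n for each:
  sample Q: E = 102.0, α = 8.64, σ_y = 431.0 → σ = 210 MPa, n = 2.05
  sample U: E = 325.5, α = 5.11, σ_y = 434.0 → σ = 396 MPa, n = 1.10
  sample Y: E = 206.2, α = 13.9, σ_y = 1110 → σ = 682 MPa, n = 1.63
  sample J: E = 61.88, α = 1.84, σ_y = 679.0 → σ = 27.1 MPa, n = 25.1
  sample L: E = 12.34, α = 4.04, σ_y = 40.60 → σ = 11.9 MPa, n = 3.42
Smallest n: sample U with n = 1.10.

sample U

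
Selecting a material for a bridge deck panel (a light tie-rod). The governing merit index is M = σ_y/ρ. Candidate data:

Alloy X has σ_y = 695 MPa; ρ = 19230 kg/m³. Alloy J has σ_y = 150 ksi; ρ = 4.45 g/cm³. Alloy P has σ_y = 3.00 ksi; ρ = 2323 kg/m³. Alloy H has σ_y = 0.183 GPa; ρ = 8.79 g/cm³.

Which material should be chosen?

After converting to SI:
  alloy X: σ_y = 695.0 MPa, ρ = 19230 kg/m³
  alloy J: σ_y = 1034 MPa, ρ = 4450 kg/m³
  alloy P: σ_y = 20.68 MPa, ρ = 2323 kg/m³
  alloy H: σ_y = 183.0 MPa, ρ = 8790 kg/m³
  alloy J: M = 232 kN·m/kg
  alloy X: M = 36.1 kN·m/kg
  alloy H: M = 20.8 kN·m/kg
  alloy P: M = 8.90 kN·m/kg
The maximum is for alloy J.

alloy J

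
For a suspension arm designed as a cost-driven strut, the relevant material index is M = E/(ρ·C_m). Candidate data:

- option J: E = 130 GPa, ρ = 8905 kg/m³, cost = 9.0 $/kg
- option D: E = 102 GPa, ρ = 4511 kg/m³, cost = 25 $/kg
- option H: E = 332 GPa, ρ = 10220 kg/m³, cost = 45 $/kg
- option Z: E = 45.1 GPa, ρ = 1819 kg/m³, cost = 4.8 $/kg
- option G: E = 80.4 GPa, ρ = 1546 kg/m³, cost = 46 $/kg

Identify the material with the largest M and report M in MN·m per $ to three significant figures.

Computing M directly (units already consistent):
  option Z: M = 5.17 MN·m per $
  option J: M = 1.62 MN·m per $
  option G: M = 1.13 MN·m per $
  option D: M = 0.904 MN·m per $
  option H: M = 0.722 MN·m per $
Option Z ranks first.

option Z, M = 5.17 MN·m per $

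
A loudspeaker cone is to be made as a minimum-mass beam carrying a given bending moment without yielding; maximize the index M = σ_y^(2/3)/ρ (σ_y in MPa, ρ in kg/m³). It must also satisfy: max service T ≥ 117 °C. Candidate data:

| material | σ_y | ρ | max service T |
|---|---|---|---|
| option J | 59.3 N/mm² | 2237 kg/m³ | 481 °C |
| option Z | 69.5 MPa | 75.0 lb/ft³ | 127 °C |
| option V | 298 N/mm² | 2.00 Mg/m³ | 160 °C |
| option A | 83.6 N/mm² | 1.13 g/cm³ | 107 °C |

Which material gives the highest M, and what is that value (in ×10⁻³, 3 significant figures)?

option V, M = 22.3×10⁻³

Screen on constraints: max service T ≥ 117 °C. Survivors: option J, option Z, option V.
After converting to SI:
  option J: σ_y = 59.30 MPa, ρ = 2237 kg/m³
  option Z: σ_y = 69.50 MPa, ρ = 1201 kg/m³
  option V: σ_y = 298.0 MPa, ρ = 2000 kg/m³
  option V: M = 22.3×10⁻³
  option Z: M = 14.1×10⁻³
  option J: M = 6.80×10⁻³
Option V ranks first.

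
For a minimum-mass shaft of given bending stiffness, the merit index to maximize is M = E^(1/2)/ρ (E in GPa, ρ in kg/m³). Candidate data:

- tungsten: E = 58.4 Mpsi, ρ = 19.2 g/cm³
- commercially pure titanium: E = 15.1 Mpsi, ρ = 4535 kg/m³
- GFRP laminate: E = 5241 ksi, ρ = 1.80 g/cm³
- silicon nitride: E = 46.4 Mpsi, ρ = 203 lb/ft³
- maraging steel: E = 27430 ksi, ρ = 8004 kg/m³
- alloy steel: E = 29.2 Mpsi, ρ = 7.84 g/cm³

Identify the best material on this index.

After converting to SI:
  tungsten: E = 402.7 GPa, ρ = 19200 kg/m³
  commercially pure titanium: E = 104.1 GPa, ρ = 4535 kg/m³
  GFRP laminate: E = 36.14 GPa, ρ = 1800 kg/m³
  silicon nitride: E = 319.9 GPa, ρ = 3252 kg/m³
  maraging steel: E = 189.1 GPa, ρ = 8004 kg/m³
  alloy steel: E = 201.3 GPa, ρ = 7840 kg/m³
  silicon nitride: M = 5.50×10⁻³
  GFRP laminate: M = 3.34×10⁻³
  commercially pure titanium: M = 2.25×10⁻³
  alloy steel: M = 1.81×10⁻³
  maraging steel: M = 1.72×10⁻³
  tungsten: M = 1.05×10⁻³
Silicon nitride has the largest M.

silicon nitride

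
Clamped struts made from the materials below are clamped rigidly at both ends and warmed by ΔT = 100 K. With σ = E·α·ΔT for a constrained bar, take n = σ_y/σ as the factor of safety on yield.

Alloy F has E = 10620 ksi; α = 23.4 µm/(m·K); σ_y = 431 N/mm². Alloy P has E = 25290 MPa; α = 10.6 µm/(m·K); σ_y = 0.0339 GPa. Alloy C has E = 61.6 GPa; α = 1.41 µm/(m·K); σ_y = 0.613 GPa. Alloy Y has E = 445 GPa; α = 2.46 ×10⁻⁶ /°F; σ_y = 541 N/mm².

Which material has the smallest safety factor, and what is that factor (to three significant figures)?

In consistent units (E in GPa, α in ×10⁻⁶/K, σ_y in MPa):
  alloy F: E = 73.22, α = 23.4, σ_y = 431.0 → σ = 171 MPa, n = 2.52
  alloy P: E = 25.29, α = 10.6, σ_y = 33.90 → σ = 26.8 MPa, n = 1.26
  alloy C: E = 61.60, α = 1.41, σ_y = 613.0 → σ = 8.69 MPa, n = 70.6
  alloy Y: E = 445.0, α = 4.43, σ_y = 541.0 → σ = 197 MPa, n = 2.75
The minimum is alloy P at n = 1.26.

alloy P, n = 1.26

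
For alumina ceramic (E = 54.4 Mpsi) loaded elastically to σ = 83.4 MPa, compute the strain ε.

2.22×10⁻⁴

E = 54.4 Mpsi = 375.1 GPa = 375100 MPa.
ε = σ/E = 83.4 / 375100 = 2.22×10⁻⁴.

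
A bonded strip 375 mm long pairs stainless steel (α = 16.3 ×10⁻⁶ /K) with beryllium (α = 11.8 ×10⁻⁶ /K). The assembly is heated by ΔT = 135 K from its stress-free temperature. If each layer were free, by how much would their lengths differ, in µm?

228 µm

Δα = |16.3 − 11.8|×10⁻⁶/K = 4.50×10⁻⁶/K.
ΔL_mismatch = Δα·L·ΔT = 4.50×10⁻⁶ × 375.0 mm × 135.0 K = 228 µm.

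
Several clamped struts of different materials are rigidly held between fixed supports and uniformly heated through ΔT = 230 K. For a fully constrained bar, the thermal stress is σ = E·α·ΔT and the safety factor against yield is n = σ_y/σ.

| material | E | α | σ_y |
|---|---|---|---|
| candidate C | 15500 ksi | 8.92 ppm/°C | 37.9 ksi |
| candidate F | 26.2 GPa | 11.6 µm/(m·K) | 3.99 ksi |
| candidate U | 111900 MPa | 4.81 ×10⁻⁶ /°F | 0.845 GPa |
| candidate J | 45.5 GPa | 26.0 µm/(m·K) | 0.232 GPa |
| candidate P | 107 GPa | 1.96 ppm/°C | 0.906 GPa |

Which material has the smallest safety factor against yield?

candidate F

With everything in SI (GPa, ×10⁻⁶/K, MPa):
  candidate C: E = 106.9, α = 8.92, σ_y = 261.3 → σ = 219 MPa, n = 1.19
  candidate F: E = 26.20, α = 11.6, σ_y = 27.51 → σ = 69.9 MPa, n = 0.394
  candidate U: E = 111.9, α = 8.66, σ_y = 845.0 → σ = 223 MPa, n = 3.79
  candidate J: E = 45.50, α = 26.0, σ_y = 232.0 → σ = 272 MPa, n = 0.853
  candidate P: E = 107.0, α = 1.96, σ_y = 906.0 → σ = 48.2 MPa, n = 18.8
Candidate F has the lowest safety factor, n = 0.394.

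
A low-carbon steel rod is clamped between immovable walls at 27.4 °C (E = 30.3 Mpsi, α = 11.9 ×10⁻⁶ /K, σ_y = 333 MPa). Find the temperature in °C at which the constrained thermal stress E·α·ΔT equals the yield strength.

161 °C

E = 30.3 Mpsi = 208.9 GPa.
E·α·ΔT = 333.0 MPa ⇒ ΔT = 333.0 / (208.9×10³ × 11.9×10⁻⁶) = 133.9 K.
T = 27.4 + 133.9 = 161.3 °C.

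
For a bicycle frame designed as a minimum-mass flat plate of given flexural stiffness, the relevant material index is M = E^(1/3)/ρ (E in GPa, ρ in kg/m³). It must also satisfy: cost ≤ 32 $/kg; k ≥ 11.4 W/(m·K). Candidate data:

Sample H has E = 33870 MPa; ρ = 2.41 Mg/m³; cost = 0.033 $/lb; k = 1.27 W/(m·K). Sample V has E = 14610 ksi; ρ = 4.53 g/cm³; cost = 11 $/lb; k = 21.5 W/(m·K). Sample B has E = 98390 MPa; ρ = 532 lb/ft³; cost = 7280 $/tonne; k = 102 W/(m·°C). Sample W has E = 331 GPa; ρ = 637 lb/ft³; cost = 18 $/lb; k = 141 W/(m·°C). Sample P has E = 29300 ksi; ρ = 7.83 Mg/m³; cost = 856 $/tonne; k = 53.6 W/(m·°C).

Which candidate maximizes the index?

sample V

Screen on constraints: cost ≤ 32 $/kg; k ≥ 11.4 W/(m·K). Survivors: sample V, sample B, sample P.
Convert each candidate to consistent units, then evaluate M:
  sample V: E = 100.7 GPa, ρ = 4530 kg/m³
  sample B: E = 98.39 GPa, ρ = 8522 kg/m³
  sample P: E = 202.0 GPa, ρ = 7830 kg/m³
  sample V: M = 1.03×10⁻³
  sample P: M = 0.749×10⁻³
  sample B: M = 0.542×10⁻³
Sample V ranks first.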